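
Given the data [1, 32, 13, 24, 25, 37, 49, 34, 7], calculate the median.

25

Step 1: Sort the data in ascending order: [1, 7, 13, 24, 25, 32, 34, 37, 49]
Step 2: The number of values is n = 9.
Step 3: Since n is odd, the median is the middle value at position 5: 25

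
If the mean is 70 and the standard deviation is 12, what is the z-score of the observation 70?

0

Step 1: Recall the z-score formula: z = (x - mu) / sigma
Step 2: Substitute values: z = (70 - 70) / 12
Step 3: z = 0 / 12 = 0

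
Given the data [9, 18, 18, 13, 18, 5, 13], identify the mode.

18

Step 1: Count the frequency of each value:
  5: appears 1 time(s)
  9: appears 1 time(s)
  13: appears 2 time(s)
  18: appears 3 time(s)
Step 2: The value 18 appears most frequently (3 times).
Step 3: Mode = 18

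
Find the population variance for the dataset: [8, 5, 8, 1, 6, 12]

11.2222

Step 1: Compute the mean: (8 + 5 + 8 + 1 + 6 + 12) / 6 = 6.6667
Step 2: Compute squared deviations from the mean:
  (8 - 6.6667)^2 = 1.7778
  (5 - 6.6667)^2 = 2.7778
  (8 - 6.6667)^2 = 1.7778
  (1 - 6.6667)^2 = 32.1111
  (6 - 6.6667)^2 = 0.4444
  (12 - 6.6667)^2 = 28.4444
Step 3: Sum of squared deviations = 67.3333
Step 4: Population variance = 67.3333 / 6 = 11.2222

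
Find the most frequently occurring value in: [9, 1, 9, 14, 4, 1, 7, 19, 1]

1

Step 1: Count the frequency of each value:
  1: appears 3 time(s)
  4: appears 1 time(s)
  7: appears 1 time(s)
  9: appears 2 time(s)
  14: appears 1 time(s)
  19: appears 1 time(s)
Step 2: The value 1 appears most frequently (3 times).
Step 3: Mode = 1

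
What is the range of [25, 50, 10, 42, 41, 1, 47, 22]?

49

Step 1: Identify the maximum value: max = 50
Step 2: Identify the minimum value: min = 1
Step 3: Range = max - min = 50 - 1 = 49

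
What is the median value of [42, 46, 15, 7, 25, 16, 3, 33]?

20.5

Step 1: Sort the data in ascending order: [3, 7, 15, 16, 25, 33, 42, 46]
Step 2: The number of values is n = 8.
Step 3: Since n is even, the median is the average of positions 4 and 5:
  Median = (16 + 25) / 2 = 20.5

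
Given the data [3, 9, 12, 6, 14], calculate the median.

9

Step 1: Sort the data in ascending order: [3, 6, 9, 12, 14]
Step 2: The number of values is n = 5.
Step 3: Since n is odd, the median is the middle value at position 3: 9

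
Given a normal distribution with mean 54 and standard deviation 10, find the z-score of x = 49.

-0.5

Step 1: Recall the z-score formula: z = (x - mu) / sigma
Step 2: Substitute values: z = (49 - 54) / 10
Step 3: z = -5 / 10 = -0.5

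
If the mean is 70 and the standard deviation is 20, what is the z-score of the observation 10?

-3

Step 1: Recall the z-score formula: z = (x - mu) / sigma
Step 2: Substitute values: z = (10 - 70) / 20
Step 3: z = -60 / 20 = -3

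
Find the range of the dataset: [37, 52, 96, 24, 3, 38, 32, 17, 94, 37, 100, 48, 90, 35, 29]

97

Step 1: Identify the maximum value: max = 100
Step 2: Identify the minimum value: min = 3
Step 3: Range = max - min = 100 - 3 = 97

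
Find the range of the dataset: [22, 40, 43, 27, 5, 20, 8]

38

Step 1: Identify the maximum value: max = 43
Step 2: Identify the minimum value: min = 5
Step 3: Range = max - min = 43 - 5 = 38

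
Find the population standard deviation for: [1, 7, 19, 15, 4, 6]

6.2893

Step 1: Compute the mean: 8.6667
Step 2: Sum of squared deviations from the mean: 237.3333
Step 3: Population variance = 237.3333 / 6 = 39.5556
Step 4: Standard deviation = sqrt(39.5556) = 6.2893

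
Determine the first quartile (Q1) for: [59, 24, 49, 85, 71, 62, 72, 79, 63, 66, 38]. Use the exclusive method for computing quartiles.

49

Step 1: Sort the data: [24, 38, 49, 59, 62, 63, 66, 71, 72, 79, 85]
Step 2: n = 11
Step 3: Using the exclusive quartile method:
  Q1 = 49
  Q2 (median) = 63
  Q3 = 72
  IQR = Q3 - Q1 = 72 - 49 = 23
Step 4: Q1 = 49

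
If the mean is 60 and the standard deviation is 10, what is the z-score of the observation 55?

-0.5

Step 1: Recall the z-score formula: z = (x - mu) / sigma
Step 2: Substitute values: z = (55 - 60) / 10
Step 3: z = -5 / 10 = -0.5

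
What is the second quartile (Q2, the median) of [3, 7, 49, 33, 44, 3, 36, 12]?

22.5

Step 1: Sort the data: [3, 3, 7, 12, 33, 36, 44, 49]
Step 2: n = 8
Step 3: Q2 is the median. Since n is even, it is the average of the values at positions 4 and 5:
  Q2 = (12 + 33) / 2 = 22.5
Step 4: Q2 = 22.5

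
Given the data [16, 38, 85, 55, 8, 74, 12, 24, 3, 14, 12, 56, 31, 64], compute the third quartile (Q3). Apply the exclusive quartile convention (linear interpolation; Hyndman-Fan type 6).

58

Step 1: Sort the data: [3, 8, 12, 12, 14, 16, 24, 31, 38, 55, 56, 64, 74, 85]
Step 2: n = 14
Step 3: Using the exclusive quartile method:
  Q1 = 12
  Q2 (median) = 27.5
  Q3 = 58
  IQR = Q3 - Q1 = 58 - 12 = 46
Step 4: Q3 = 58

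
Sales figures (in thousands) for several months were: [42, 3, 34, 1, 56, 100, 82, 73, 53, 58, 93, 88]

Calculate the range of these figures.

99

Step 1: Identify the maximum value: max = 100
Step 2: Identify the minimum value: min = 1
Step 3: Range = max - min = 100 - 1 = 99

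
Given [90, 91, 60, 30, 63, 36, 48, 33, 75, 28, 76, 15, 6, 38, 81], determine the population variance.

697.5556

Step 1: Compute the mean: (90 + 91 + 60 + 30 + 63 + 36 + 48 + 33 + 75 + 28 + 76 + 15 + 6 + 38 + 81) / 15 = 51.3333
Step 2: Compute squared deviations from the mean:
  (90 - 51.3333)^2 = 1495.1111
  (91 - 51.3333)^2 = 1573.4444
  (60 - 51.3333)^2 = 75.1111
  (30 - 51.3333)^2 = 455.1111
  (63 - 51.3333)^2 = 136.1111
  (36 - 51.3333)^2 = 235.1111
  (48 - 51.3333)^2 = 11.1111
  (33 - 51.3333)^2 = 336.1111
  (75 - 51.3333)^2 = 560.1111
  (28 - 51.3333)^2 = 544.4444
  (76 - 51.3333)^2 = 608.4444
  (15 - 51.3333)^2 = 1320.1111
  (6 - 51.3333)^2 = 2055.1111
  (38 - 51.3333)^2 = 177.7778
  (81 - 51.3333)^2 = 880.1111
Step 3: Sum of squared deviations = 10463.3333
Step 4: Population variance = 10463.3333 / 15 = 697.5556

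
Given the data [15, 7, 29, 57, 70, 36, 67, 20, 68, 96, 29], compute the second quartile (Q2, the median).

36

Step 1: Sort the data: [7, 15, 20, 29, 29, 36, 57, 67, 68, 70, 96]
Step 2: n = 11
Step 3: Q2 is the median. Since n is odd, it is the middle value at position 6: 36
Step 4: Q2 = 36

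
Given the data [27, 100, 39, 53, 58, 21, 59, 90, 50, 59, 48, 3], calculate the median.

51.5

Step 1: Sort the data in ascending order: [3, 21, 27, 39, 48, 50, 53, 58, 59, 59, 90, 100]
Step 2: The number of values is n = 12.
Step 3: Since n is even, the median is the average of positions 6 and 7:
  Median = (50 + 53) / 2 = 51.5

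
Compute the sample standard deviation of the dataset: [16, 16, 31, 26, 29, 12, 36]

9.0685

Step 1: Compute the mean: 23.7143
Step 2: Sum of squared deviations from the mean: 493.4286
Step 3: Sample variance = 493.4286 / 6 = 82.2381
Step 4: Standard deviation = sqrt(82.2381) = 9.0685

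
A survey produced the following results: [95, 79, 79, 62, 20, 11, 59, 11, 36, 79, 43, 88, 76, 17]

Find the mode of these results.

79

Step 1: Count the frequency of each value:
  11: appears 2 time(s)
  17: appears 1 time(s)
  20: appears 1 time(s)
  36: appears 1 time(s)
  43: appears 1 time(s)
  59: appears 1 time(s)
  62: appears 1 time(s)
  76: appears 1 time(s)
  79: appears 3 time(s)
  88: appears 1 time(s)
  95: appears 1 time(s)
Step 2: The value 79 appears most frequently (3 times).
Step 3: Mode = 79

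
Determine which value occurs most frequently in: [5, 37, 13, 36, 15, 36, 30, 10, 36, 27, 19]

36

Step 1: Count the frequency of each value:
  5: appears 1 time(s)
  10: appears 1 time(s)
  13: appears 1 time(s)
  15: appears 1 time(s)
  19: appears 1 time(s)
  27: appears 1 time(s)
  30: appears 1 time(s)
  36: appears 3 time(s)
  37: appears 1 time(s)
Step 2: The value 36 appears most frequently (3 times).
Step 3: Mode = 36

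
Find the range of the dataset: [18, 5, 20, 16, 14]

15

Step 1: Identify the maximum value: max = 20
Step 2: Identify the minimum value: min = 5
Step 3: Range = max - min = 20 - 5 = 15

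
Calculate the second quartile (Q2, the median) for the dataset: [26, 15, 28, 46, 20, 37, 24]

26

Step 1: Sort the data: [15, 20, 24, 26, 28, 37, 46]
Step 2: n = 7
Step 3: Q2 is the median. Since n is odd, it is the middle value at position 4: 26
Step 4: Q2 = 26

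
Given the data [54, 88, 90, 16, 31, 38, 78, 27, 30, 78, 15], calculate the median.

38

Step 1: Sort the data in ascending order: [15, 16, 27, 30, 31, 38, 54, 78, 78, 88, 90]
Step 2: The number of values is n = 11.
Step 3: Since n is odd, the median is the middle value at position 6: 38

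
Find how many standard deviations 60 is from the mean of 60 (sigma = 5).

0

Step 1: Recall the z-score formula: z = (x - mu) / sigma
Step 2: Substitute values: z = (60 - 60) / 5
Step 3: z = 0 / 5 = 0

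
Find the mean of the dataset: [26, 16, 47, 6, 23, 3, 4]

17.8571

Step 1: Sum all values: 26 + 16 + 47 + 6 + 23 + 3 + 4 = 125
Step 2: Count the number of values: n = 7
Step 3: Mean = sum / n = 125 / 7 = 17.8571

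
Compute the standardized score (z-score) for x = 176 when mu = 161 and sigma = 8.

1.875

Step 1: Recall the z-score formula: z = (x - mu) / sigma
Step 2: Substitute values: z = (176 - 161) / 8
Step 3: z = 15 / 8 = 1.875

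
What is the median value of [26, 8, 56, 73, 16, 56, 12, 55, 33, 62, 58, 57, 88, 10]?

55.5

Step 1: Sort the data in ascending order: [8, 10, 12, 16, 26, 33, 55, 56, 56, 57, 58, 62, 73, 88]
Step 2: The number of values is n = 14.
Step 3: Since n is even, the median is the average of positions 7 and 8:
  Median = (55 + 56) / 2 = 55.5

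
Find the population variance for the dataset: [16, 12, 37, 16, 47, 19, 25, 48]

184.25

Step 1: Compute the mean: (16 + 12 + 37 + 16 + 47 + 19 + 25 + 48) / 8 = 27.5
Step 2: Compute squared deviations from the mean:
  (16 - 27.5)^2 = 132.25
  (12 - 27.5)^2 = 240.25
  (37 - 27.5)^2 = 90.25
  (16 - 27.5)^2 = 132.25
  (47 - 27.5)^2 = 380.25
  (19 - 27.5)^2 = 72.25
  (25 - 27.5)^2 = 6.25
  (48 - 27.5)^2 = 420.25
Step 3: Sum of squared deviations = 1474
Step 4: Population variance = 1474 / 8 = 184.25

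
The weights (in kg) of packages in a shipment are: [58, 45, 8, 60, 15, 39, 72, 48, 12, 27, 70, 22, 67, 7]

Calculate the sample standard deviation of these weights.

23.9789

Step 1: Compute the mean: 39.2857
Step 2: Sum of squared deviations from the mean: 7474.8571
Step 3: Sample variance = 7474.8571 / 13 = 574.989
Step 4: Standard deviation = sqrt(574.989) = 23.9789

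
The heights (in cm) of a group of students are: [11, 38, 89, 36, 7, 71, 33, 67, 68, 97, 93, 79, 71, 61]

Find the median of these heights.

67.5

Step 1: Sort the data in ascending order: [7, 11, 33, 36, 38, 61, 67, 68, 71, 71, 79, 89, 93, 97]
Step 2: The number of values is n = 14.
Step 3: Since n is even, the median is the average of positions 7 and 8:
  Median = (67 + 68) / 2 = 67.5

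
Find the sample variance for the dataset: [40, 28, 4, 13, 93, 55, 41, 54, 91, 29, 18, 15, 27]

782.4103

Step 1: Compute the mean: (40 + 28 + 4 + 13 + 93 + 55 + 41 + 54 + 91 + 29 + 18 + 15 + 27) / 13 = 39.0769
Step 2: Compute squared deviations from the mean:
  (40 - 39.0769)^2 = 0.8521
  (28 - 39.0769)^2 = 122.6982
  (4 - 39.0769)^2 = 1230.3905
  (13 - 39.0769)^2 = 680.0059
  (93 - 39.0769)^2 = 2907.6982
  (55 - 39.0769)^2 = 253.5444
  (41 - 39.0769)^2 = 3.6982
  (54 - 39.0769)^2 = 222.6982
  (91 - 39.0769)^2 = 2696.0059
  (29 - 39.0769)^2 = 101.5444
  (18 - 39.0769)^2 = 444.2367
  (15 - 39.0769)^2 = 579.6982
  (27 - 39.0769)^2 = 145.8521
Step 3: Sum of squared deviations = 9388.9231
Step 4: Sample variance = 9388.9231 / 12 = 782.4103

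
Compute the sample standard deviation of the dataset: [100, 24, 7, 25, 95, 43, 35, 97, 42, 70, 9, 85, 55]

33.476

Step 1: Compute the mean: 52.8462
Step 2: Sum of squared deviations from the mean: 13447.6923
Step 3: Sample variance = 13447.6923 / 12 = 1120.641
Step 4: Standard deviation = sqrt(1120.641) = 33.476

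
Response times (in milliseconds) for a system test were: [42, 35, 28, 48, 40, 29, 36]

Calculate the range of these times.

20

Step 1: Identify the maximum value: max = 48
Step 2: Identify the minimum value: min = 28
Step 3: Range = max - min = 48 - 28 = 20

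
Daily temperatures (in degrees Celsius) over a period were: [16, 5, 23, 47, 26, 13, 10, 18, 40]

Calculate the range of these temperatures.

42

Step 1: Identify the maximum value: max = 47
Step 2: Identify the minimum value: min = 5
Step 3: Range = max - min = 47 - 5 = 42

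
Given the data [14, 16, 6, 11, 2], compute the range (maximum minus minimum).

14

Step 1: Identify the maximum value: max = 16
Step 2: Identify the minimum value: min = 2
Step 3: Range = max - min = 16 - 2 = 14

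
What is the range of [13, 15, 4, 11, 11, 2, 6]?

13

Step 1: Identify the maximum value: max = 15
Step 2: Identify the minimum value: min = 2
Step 3: Range = max - min = 15 - 2 = 13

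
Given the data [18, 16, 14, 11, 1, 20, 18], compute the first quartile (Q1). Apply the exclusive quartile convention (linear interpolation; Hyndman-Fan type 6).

11

Step 1: Sort the data: [1, 11, 14, 16, 18, 18, 20]
Step 2: n = 7
Step 3: Using the exclusive quartile method:
  Q1 = 11
  Q2 (median) = 16
  Q3 = 18
  IQR = Q3 - Q1 = 18 - 11 = 7
Step 4: Q1 = 11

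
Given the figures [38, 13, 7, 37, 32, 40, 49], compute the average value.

30.8571

Step 1: Sum all values: 38 + 13 + 7 + 37 + 32 + 40 + 49 = 216
Step 2: Count the number of values: n = 7
Step 3: Mean = sum / n = 216 / 7 = 30.8571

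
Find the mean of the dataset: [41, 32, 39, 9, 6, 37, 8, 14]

23.25

Step 1: Sum all values: 41 + 32 + 39 + 9 + 6 + 37 + 8 + 14 = 186
Step 2: Count the number of values: n = 8
Step 3: Mean = sum / n = 186 / 8 = 23.25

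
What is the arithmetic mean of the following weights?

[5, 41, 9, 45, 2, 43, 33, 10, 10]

22

Step 1: Sum all values: 5 + 41 + 9 + 45 + 2 + 43 + 33 + 10 + 10 = 198
Step 2: Count the number of values: n = 9
Step 3: Mean = sum / n = 198 / 9 = 22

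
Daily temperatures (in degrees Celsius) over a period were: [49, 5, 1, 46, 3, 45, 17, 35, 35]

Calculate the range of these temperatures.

48

Step 1: Identify the maximum value: max = 49
Step 2: Identify the minimum value: min = 1
Step 3: Range = max - min = 49 - 1 = 48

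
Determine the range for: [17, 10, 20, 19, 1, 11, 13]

19

Step 1: Identify the maximum value: max = 20
Step 2: Identify the minimum value: min = 1
Step 3: Range = max - min = 20 - 1 = 19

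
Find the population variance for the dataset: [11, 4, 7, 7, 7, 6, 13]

8.1224

Step 1: Compute the mean: (11 + 4 + 7 + 7 + 7 + 6 + 13) / 7 = 7.8571
Step 2: Compute squared deviations from the mean:
  (11 - 7.8571)^2 = 9.8776
  (4 - 7.8571)^2 = 14.8776
  (7 - 7.8571)^2 = 0.7347
  (7 - 7.8571)^2 = 0.7347
  (7 - 7.8571)^2 = 0.7347
  (6 - 7.8571)^2 = 3.449
  (13 - 7.8571)^2 = 26.449
Step 3: Sum of squared deviations = 56.8571
Step 4: Population variance = 56.8571 / 7 = 8.1224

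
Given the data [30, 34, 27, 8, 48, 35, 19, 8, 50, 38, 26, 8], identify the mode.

8

Step 1: Count the frequency of each value:
  8: appears 3 time(s)
  19: appears 1 time(s)
  26: appears 1 time(s)
  27: appears 1 time(s)
  30: appears 1 time(s)
  34: appears 1 time(s)
  35: appears 1 time(s)
  38: appears 1 time(s)
  48: appears 1 time(s)
  50: appears 1 time(s)
Step 2: The value 8 appears most frequently (3 times).
Step 3: Mode = 8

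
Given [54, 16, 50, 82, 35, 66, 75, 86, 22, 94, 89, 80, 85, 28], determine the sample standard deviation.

27.137

Step 1: Compute the mean: 61.5714
Step 2: Sum of squared deviations from the mean: 9573.4286
Step 3: Sample variance = 9573.4286 / 13 = 736.4176
Step 4: Standard deviation = sqrt(736.4176) = 27.137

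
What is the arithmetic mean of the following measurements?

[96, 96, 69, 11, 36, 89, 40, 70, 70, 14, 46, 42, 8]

52.8462

Step 1: Sum all values: 96 + 96 + 69 + 11 + 36 + 89 + 40 + 70 + 70 + 14 + 46 + 42 + 8 = 687
Step 2: Count the number of values: n = 13
Step 3: Mean = sum / n = 687 / 13 = 52.8462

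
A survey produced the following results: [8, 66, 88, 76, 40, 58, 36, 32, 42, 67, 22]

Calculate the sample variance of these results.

594.0545

Step 1: Compute the mean: (8 + 66 + 88 + 76 + 40 + 58 + 36 + 32 + 42 + 67 + 22) / 11 = 48.6364
Step 2: Compute squared deviations from the mean:
  (8 - 48.6364)^2 = 1651.314
  (66 - 48.6364)^2 = 301.4959
  (88 - 48.6364)^2 = 1549.4959
  (76 - 48.6364)^2 = 748.7686
  (40 - 48.6364)^2 = 74.5868
  (58 - 48.6364)^2 = 87.6777
  (36 - 48.6364)^2 = 159.6777
  (32 - 48.6364)^2 = 276.7686
  (42 - 48.6364)^2 = 44.0413
  (67 - 48.6364)^2 = 337.2231
  (22 - 48.6364)^2 = 709.4959
Step 3: Sum of squared deviations = 5940.5455
Step 4: Sample variance = 5940.5455 / 10 = 594.0545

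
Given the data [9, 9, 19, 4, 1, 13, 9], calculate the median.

9

Step 1: Sort the data in ascending order: [1, 4, 9, 9, 9, 13, 19]
Step 2: The number of values is n = 7.
Step 3: Since n is odd, the median is the middle value at position 4: 9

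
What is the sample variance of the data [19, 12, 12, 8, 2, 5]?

36.2667

Step 1: Compute the mean: (19 + 12 + 12 + 8 + 2 + 5) / 6 = 9.6667
Step 2: Compute squared deviations from the mean:
  (19 - 9.6667)^2 = 87.1111
  (12 - 9.6667)^2 = 5.4444
  (12 - 9.6667)^2 = 5.4444
  (8 - 9.6667)^2 = 2.7778
  (2 - 9.6667)^2 = 58.7778
  (5 - 9.6667)^2 = 21.7778
Step 3: Sum of squared deviations = 181.3333
Step 4: Sample variance = 181.3333 / 5 = 36.2667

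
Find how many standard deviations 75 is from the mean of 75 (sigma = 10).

0

Step 1: Recall the z-score formula: z = (x - mu) / sigma
Step 2: Substitute values: z = (75 - 75) / 10
Step 3: z = 0 / 10 = 0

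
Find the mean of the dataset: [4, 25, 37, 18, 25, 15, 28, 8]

20

Step 1: Sum all values: 4 + 25 + 37 + 18 + 25 + 15 + 28 + 8 = 160
Step 2: Count the number of values: n = 8
Step 3: Mean = sum / n = 160 / 8 = 20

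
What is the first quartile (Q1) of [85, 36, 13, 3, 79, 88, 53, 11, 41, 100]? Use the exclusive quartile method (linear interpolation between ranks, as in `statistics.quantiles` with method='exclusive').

12.5

Step 1: Sort the data: [3, 11, 13, 36, 41, 53, 79, 85, 88, 100]
Step 2: n = 10
Step 3: Using the exclusive quartile method:
  Q1 = 12.5
  Q2 (median) = 47
  Q3 = 85.75
  IQR = Q3 - Q1 = 85.75 - 12.5 = 73.25
Step 4: Q1 = 12.5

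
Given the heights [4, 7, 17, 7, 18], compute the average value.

10.6

Step 1: Sum all values: 4 + 7 + 17 + 7 + 18 = 53
Step 2: Count the number of values: n = 5
Step 3: Mean = sum / n = 53 / 5 = 10.6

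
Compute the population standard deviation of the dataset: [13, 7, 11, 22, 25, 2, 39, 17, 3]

11.1765

Step 1: Compute the mean: 15.4444
Step 2: Sum of squared deviations from the mean: 1124.2222
Step 3: Population variance = 1124.2222 / 9 = 124.9136
Step 4: Standard deviation = sqrt(124.9136) = 11.1765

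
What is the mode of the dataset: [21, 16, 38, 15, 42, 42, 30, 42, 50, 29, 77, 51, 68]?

42

Step 1: Count the frequency of each value:
  15: appears 1 time(s)
  16: appears 1 time(s)
  21: appears 1 time(s)
  29: appears 1 time(s)
  30: appears 1 time(s)
  38: appears 1 time(s)
  42: appears 3 time(s)
  50: appears 1 time(s)
  51: appears 1 time(s)
  68: appears 1 time(s)
  77: appears 1 time(s)
Step 2: The value 42 appears most frequently (3 times).
Step 3: Mode = 42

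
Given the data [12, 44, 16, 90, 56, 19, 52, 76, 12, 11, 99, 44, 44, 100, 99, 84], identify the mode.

44

Step 1: Count the frequency of each value:
  11: appears 1 time(s)
  12: appears 2 time(s)
  16: appears 1 time(s)
  19: appears 1 time(s)
  44: appears 3 time(s)
  52: appears 1 time(s)
  56: appears 1 time(s)
  76: appears 1 time(s)
  84: appears 1 time(s)
  90: appears 1 time(s)
  99: appears 2 time(s)
  100: appears 1 time(s)
Step 2: The value 44 appears most frequently (3 times).
Step 3: Mode = 44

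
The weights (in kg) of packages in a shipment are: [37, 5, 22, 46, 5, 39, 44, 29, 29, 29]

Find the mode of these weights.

29

Step 1: Count the frequency of each value:
  5: appears 2 time(s)
  22: appears 1 time(s)
  29: appears 3 time(s)
  37: appears 1 time(s)
  39: appears 1 time(s)
  44: appears 1 time(s)
  46: appears 1 time(s)
Step 2: The value 29 appears most frequently (3 times).
Step 3: Mode = 29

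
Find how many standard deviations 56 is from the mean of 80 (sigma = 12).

-2

Step 1: Recall the z-score formula: z = (x - mu) / sigma
Step 2: Substitute values: z = (56 - 80) / 12
Step 3: z = -24 / 12 = -2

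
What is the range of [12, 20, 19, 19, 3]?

17

Step 1: Identify the maximum value: max = 20
Step 2: Identify the minimum value: min = 3
Step 3: Range = max - min = 20 - 3 = 17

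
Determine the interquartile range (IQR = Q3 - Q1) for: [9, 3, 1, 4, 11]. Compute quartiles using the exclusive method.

8

Step 1: Sort the data: [1, 3, 4, 9, 11]
Step 2: n = 5
Step 3: Using the exclusive quartile method:
  Q1 = 2
  Q2 (median) = 4
  Q3 = 10
  IQR = Q3 - Q1 = 10 - 2 = 8
Step 4: IQR = 8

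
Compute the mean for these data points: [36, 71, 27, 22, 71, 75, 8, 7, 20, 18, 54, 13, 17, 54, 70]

37.5333

Step 1: Sum all values: 36 + 71 + 27 + 22 + 71 + 75 + 8 + 7 + 20 + 18 + 54 + 13 + 17 + 54 + 70 = 563
Step 2: Count the number of values: n = 15
Step 3: Mean = sum / n = 563 / 15 = 37.5333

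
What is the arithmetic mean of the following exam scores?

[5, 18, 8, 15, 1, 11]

9.6667

Step 1: Sum all values: 5 + 18 + 8 + 15 + 1 + 11 = 58
Step 2: Count the number of values: n = 6
Step 3: Mean = sum / n = 58 / 6 = 9.6667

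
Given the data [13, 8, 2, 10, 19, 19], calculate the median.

11.5

Step 1: Sort the data in ascending order: [2, 8, 10, 13, 19, 19]
Step 2: The number of values is n = 6.
Step 3: Since n is even, the median is the average of positions 3 and 4:
  Median = (10 + 13) / 2 = 11.5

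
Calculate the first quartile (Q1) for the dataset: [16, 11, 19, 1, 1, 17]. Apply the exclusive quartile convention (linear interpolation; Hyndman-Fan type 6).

1

Step 1: Sort the data: [1, 1, 11, 16, 17, 19]
Step 2: n = 6
Step 3: Using the exclusive quartile method:
  Q1 = 1
  Q2 (median) = 13.5
  Q3 = 17.5
  IQR = Q3 - Q1 = 17.5 - 1 = 16.5
Step 4: Q1 = 1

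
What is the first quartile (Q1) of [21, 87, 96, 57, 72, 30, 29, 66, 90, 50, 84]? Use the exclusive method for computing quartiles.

30

Step 1: Sort the data: [21, 29, 30, 50, 57, 66, 72, 84, 87, 90, 96]
Step 2: n = 11
Step 3: Using the exclusive quartile method:
  Q1 = 30
  Q2 (median) = 66
  Q3 = 87
  IQR = Q3 - Q1 = 87 - 30 = 57
Step 4: Q1 = 30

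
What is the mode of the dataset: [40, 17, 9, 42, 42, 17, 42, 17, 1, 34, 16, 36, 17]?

17

Step 1: Count the frequency of each value:
  1: appears 1 time(s)
  9: appears 1 time(s)
  16: appears 1 time(s)
  17: appears 4 time(s)
  34: appears 1 time(s)
  36: appears 1 time(s)
  40: appears 1 time(s)
  42: appears 3 time(s)
Step 2: The value 17 appears most frequently (4 times).
Step 3: Mode = 17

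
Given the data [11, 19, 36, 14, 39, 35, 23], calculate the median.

23

Step 1: Sort the data in ascending order: [11, 14, 19, 23, 35, 36, 39]
Step 2: The number of values is n = 7.
Step 3: Since n is odd, the median is the middle value at position 4: 23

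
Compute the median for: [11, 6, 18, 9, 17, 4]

10

Step 1: Sort the data in ascending order: [4, 6, 9, 11, 17, 18]
Step 2: The number of values is n = 6.
Step 3: Since n is even, the median is the average of positions 3 and 4:
  Median = (9 + 11) / 2 = 10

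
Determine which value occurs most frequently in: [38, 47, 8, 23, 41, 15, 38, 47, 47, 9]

47

Step 1: Count the frequency of each value:
  8: appears 1 time(s)
  9: appears 1 time(s)
  15: appears 1 time(s)
  23: appears 1 time(s)
  38: appears 2 time(s)
  41: appears 1 time(s)
  47: appears 3 time(s)
Step 2: The value 47 appears most frequently (3 times).
Step 3: Mode = 47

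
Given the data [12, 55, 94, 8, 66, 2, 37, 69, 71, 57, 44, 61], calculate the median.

56

Step 1: Sort the data in ascending order: [2, 8, 12, 37, 44, 55, 57, 61, 66, 69, 71, 94]
Step 2: The number of values is n = 12.
Step 3: Since n is even, the median is the average of positions 6 and 7:
  Median = (55 + 57) / 2 = 56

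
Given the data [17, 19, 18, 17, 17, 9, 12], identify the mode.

17

Step 1: Count the frequency of each value:
  9: appears 1 time(s)
  12: appears 1 time(s)
  17: appears 3 time(s)
  18: appears 1 time(s)
  19: appears 1 time(s)
Step 2: The value 17 appears most frequently (3 times).
Step 3: Mode = 17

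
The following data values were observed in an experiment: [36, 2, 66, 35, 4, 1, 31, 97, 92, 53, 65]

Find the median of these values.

36

Step 1: Sort the data in ascending order: [1, 2, 4, 31, 35, 36, 53, 65, 66, 92, 97]
Step 2: The number of values is n = 11.
Step 3: Since n is odd, the median is the middle value at position 6: 36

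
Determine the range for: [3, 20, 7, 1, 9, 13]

19

Step 1: Identify the maximum value: max = 20
Step 2: Identify the minimum value: min = 1
Step 3: Range = max - min = 20 - 1 = 19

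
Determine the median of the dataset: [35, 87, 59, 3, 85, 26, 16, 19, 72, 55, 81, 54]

54.5

Step 1: Sort the data in ascending order: [3, 16, 19, 26, 35, 54, 55, 59, 72, 81, 85, 87]
Step 2: The number of values is n = 12.
Step 3: Since n is even, the median is the average of positions 6 and 7:
  Median = (54 + 55) / 2 = 54.5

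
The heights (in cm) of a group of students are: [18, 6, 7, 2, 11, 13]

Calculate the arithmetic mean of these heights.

9.5

Step 1: Sum all values: 18 + 6 + 7 + 2 + 11 + 13 = 57
Step 2: Count the number of values: n = 6
Step 3: Mean = sum / n = 57 / 6 = 9.5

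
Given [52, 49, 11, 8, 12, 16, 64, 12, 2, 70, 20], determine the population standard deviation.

23.657

Step 1: Compute the mean: 28.7273
Step 2: Sum of squared deviations from the mean: 6156.1818
Step 3: Population variance = 6156.1818 / 11 = 559.6529
Step 4: Standard deviation = sqrt(559.6529) = 23.657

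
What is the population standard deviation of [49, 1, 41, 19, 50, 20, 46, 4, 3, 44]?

19.36

Step 1: Compute the mean: 27.7
Step 2: Sum of squared deviations from the mean: 3748.1
Step 3: Population variance = 3748.1 / 10 = 374.81
Step 4: Standard deviation = sqrt(374.81) = 19.36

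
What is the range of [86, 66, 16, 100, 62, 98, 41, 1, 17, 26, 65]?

99

Step 1: Identify the maximum value: max = 100
Step 2: Identify the minimum value: min = 1
Step 3: Range = max - min = 100 - 1 = 99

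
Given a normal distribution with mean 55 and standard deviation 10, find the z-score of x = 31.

-2.4

Step 1: Recall the z-score formula: z = (x - mu) / sigma
Step 2: Substitute values: z = (31 - 55) / 10
Step 3: z = -24 / 10 = -2.4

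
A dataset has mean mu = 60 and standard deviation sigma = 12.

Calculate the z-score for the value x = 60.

0

Step 1: Recall the z-score formula: z = (x - mu) / sigma
Step 2: Substitute values: z = (60 - 60) / 12
Step 3: z = 0 / 12 = 0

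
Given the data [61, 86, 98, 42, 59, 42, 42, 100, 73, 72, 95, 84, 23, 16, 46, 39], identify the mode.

42

Step 1: Count the frequency of each value:
  16: appears 1 time(s)
  23: appears 1 time(s)
  39: appears 1 time(s)
  42: appears 3 time(s)
  46: appears 1 time(s)
  59: appears 1 time(s)
  61: appears 1 time(s)
  72: appears 1 time(s)
  73: appears 1 time(s)
  84: appears 1 time(s)
  86: appears 1 time(s)
  95: appears 1 time(s)
  98: appears 1 time(s)
  100: appears 1 time(s)
Step 2: The value 42 appears most frequently (3 times).
Step 3: Mode = 42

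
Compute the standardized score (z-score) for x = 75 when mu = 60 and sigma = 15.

1

Step 1: Recall the z-score formula: z = (x - mu) / sigma
Step 2: Substitute values: z = (75 - 60) / 15
Step 3: z = 15 / 15 = 1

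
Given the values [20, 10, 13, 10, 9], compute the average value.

12.4

Step 1: Sum all values: 20 + 10 + 13 + 10 + 9 = 62
Step 2: Count the number of values: n = 5
Step 3: Mean = sum / n = 62 / 5 = 12.4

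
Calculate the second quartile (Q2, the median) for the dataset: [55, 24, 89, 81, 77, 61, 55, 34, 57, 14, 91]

57

Step 1: Sort the data: [14, 24, 34, 55, 55, 57, 61, 77, 81, 89, 91]
Step 2: n = 11
Step 3: Q2 is the median. Since n is odd, it is the middle value at position 6: 57
Step 4: Q2 = 57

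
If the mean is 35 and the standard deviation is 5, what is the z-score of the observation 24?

-2.2

Step 1: Recall the z-score formula: z = (x - mu) / sigma
Step 2: Substitute values: z = (24 - 35) / 5
Step 3: z = -11 / 5 = -2.2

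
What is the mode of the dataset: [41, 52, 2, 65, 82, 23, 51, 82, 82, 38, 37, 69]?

82

Step 1: Count the frequency of each value:
  2: appears 1 time(s)
  23: appears 1 time(s)
  37: appears 1 time(s)
  38: appears 1 time(s)
  41: appears 1 time(s)
  51: appears 1 time(s)
  52: appears 1 time(s)
  65: appears 1 time(s)
  69: appears 1 time(s)
  82: appears 3 time(s)
Step 2: The value 82 appears most frequently (3 times).
Step 3: Mode = 82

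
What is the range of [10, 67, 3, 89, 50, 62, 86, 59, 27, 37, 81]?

86

Step 1: Identify the maximum value: max = 89
Step 2: Identify the minimum value: min = 3
Step 3: Range = max - min = 89 - 3 = 86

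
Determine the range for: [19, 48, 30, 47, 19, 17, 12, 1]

47

Step 1: Identify the maximum value: max = 48
Step 2: Identify the minimum value: min = 1
Step 3: Range = max - min = 48 - 1 = 47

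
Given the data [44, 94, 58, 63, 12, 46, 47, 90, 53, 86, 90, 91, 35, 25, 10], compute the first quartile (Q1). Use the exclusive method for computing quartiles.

35

Step 1: Sort the data: [10, 12, 25, 35, 44, 46, 47, 53, 58, 63, 86, 90, 90, 91, 94]
Step 2: n = 15
Step 3: Using the exclusive quartile method:
  Q1 = 35
  Q2 (median) = 53
  Q3 = 90
  IQR = Q3 - Q1 = 90 - 35 = 55
Step 4: Q1 = 35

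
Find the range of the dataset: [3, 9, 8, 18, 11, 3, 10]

15

Step 1: Identify the maximum value: max = 18
Step 2: Identify the minimum value: min = 3
Step 3: Range = max - min = 18 - 3 = 15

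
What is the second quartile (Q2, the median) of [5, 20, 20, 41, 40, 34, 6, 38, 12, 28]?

24

Step 1: Sort the data: [5, 6, 12, 20, 20, 28, 34, 38, 40, 41]
Step 2: n = 10
Step 3: Q2 is the median. Since n is even, it is the average of the values at positions 5 and 6:
  Q2 = (20 + 28) / 2 = 24
Step 4: Q2 = 24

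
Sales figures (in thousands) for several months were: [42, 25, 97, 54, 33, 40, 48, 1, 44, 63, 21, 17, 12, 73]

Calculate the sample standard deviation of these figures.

25.7336

Step 1: Compute the mean: 40.7143
Step 2: Sum of squared deviations from the mean: 8608.8571
Step 3: Sample variance = 8608.8571 / 13 = 662.2198
Step 4: Standard deviation = sqrt(662.2198) = 25.7336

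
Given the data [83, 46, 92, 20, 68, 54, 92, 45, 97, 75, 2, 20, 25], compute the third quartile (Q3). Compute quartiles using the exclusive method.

87.5

Step 1: Sort the data: [2, 20, 20, 25, 45, 46, 54, 68, 75, 83, 92, 92, 97]
Step 2: n = 13
Step 3: Using the exclusive quartile method:
  Q1 = 22.5
  Q2 (median) = 54
  Q3 = 87.5
  IQR = Q3 - Q1 = 87.5 - 22.5 = 65
Step 4: Q3 = 87.5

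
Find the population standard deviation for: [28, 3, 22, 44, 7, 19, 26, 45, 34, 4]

14.5382

Step 1: Compute the mean: 23.2
Step 2: Sum of squared deviations from the mean: 2113.6
Step 3: Population variance = 2113.6 / 10 = 211.36
Step 4: Standard deviation = sqrt(211.36) = 14.5382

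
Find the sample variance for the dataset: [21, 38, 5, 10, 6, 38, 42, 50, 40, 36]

274.4889

Step 1: Compute the mean: (21 + 38 + 5 + 10 + 6 + 38 + 42 + 50 + 40 + 36) / 10 = 28.6
Step 2: Compute squared deviations from the mean:
  (21 - 28.6)^2 = 57.76
  (38 - 28.6)^2 = 88.36
  (5 - 28.6)^2 = 556.96
  (10 - 28.6)^2 = 345.96
  (6 - 28.6)^2 = 510.76
  (38 - 28.6)^2 = 88.36
  (42 - 28.6)^2 = 179.56
  (50 - 28.6)^2 = 457.96
  (40 - 28.6)^2 = 129.96
  (36 - 28.6)^2 = 54.76
Step 3: Sum of squared deviations = 2470.4
Step 4: Sample variance = 2470.4 / 9 = 274.4889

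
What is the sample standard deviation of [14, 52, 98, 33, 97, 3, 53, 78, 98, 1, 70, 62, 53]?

34.2373

Step 1: Compute the mean: 54.7692
Step 2: Sum of squared deviations from the mean: 14066.3077
Step 3: Sample variance = 14066.3077 / 12 = 1172.1923
Step 4: Standard deviation = sqrt(1172.1923) = 34.2373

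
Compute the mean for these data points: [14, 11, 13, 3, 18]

11.8

Step 1: Sum all values: 14 + 11 + 13 + 3 + 18 = 59
Step 2: Count the number of values: n = 5
Step 3: Mean = sum / n = 59 / 5 = 11.8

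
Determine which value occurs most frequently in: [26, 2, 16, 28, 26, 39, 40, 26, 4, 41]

26

Step 1: Count the frequency of each value:
  2: appears 1 time(s)
  4: appears 1 time(s)
  16: appears 1 time(s)
  26: appears 3 time(s)
  28: appears 1 time(s)
  39: appears 1 time(s)
  40: appears 1 time(s)
  41: appears 1 time(s)
Step 2: The value 26 appears most frequently (3 times).
Step 3: Mode = 26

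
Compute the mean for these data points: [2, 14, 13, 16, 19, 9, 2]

10.7143

Step 1: Sum all values: 2 + 14 + 13 + 16 + 19 + 9 + 2 = 75
Step 2: Count the number of values: n = 7
Step 3: Mean = sum / n = 75 / 7 = 10.7143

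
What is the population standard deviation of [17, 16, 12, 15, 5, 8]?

4.3748

Step 1: Compute the mean: 12.1667
Step 2: Sum of squared deviations from the mean: 114.8333
Step 3: Population variance = 114.8333 / 6 = 19.1389
Step 4: Standard deviation = sqrt(19.1389) = 4.3748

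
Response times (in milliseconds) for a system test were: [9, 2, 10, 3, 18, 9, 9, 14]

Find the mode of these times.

9

Step 1: Count the frequency of each value:
  2: appears 1 time(s)
  3: appears 1 time(s)
  9: appears 3 time(s)
  10: appears 1 time(s)
  14: appears 1 time(s)
  18: appears 1 time(s)
Step 2: The value 9 appears most frequently (3 times).
Step 3: Mode = 9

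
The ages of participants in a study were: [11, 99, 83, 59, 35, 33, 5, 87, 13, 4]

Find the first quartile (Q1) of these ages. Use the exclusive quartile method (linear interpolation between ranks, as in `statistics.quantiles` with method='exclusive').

9.5

Step 1: Sort the data: [4, 5, 11, 13, 33, 35, 59, 83, 87, 99]
Step 2: n = 10
Step 3: Using the exclusive quartile method:
  Q1 = 9.5
  Q2 (median) = 34
  Q3 = 84
  IQR = Q3 - Q1 = 84 - 9.5 = 74.5
Step 4: Q1 = 9.5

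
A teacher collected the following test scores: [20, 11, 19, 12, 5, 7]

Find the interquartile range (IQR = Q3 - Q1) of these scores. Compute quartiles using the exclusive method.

12.75

Step 1: Sort the data: [5, 7, 11, 12, 19, 20]
Step 2: n = 6
Step 3: Using the exclusive quartile method:
  Q1 = 6.5
  Q2 (median) = 11.5
  Q3 = 19.25
  IQR = Q3 - Q1 = 19.25 - 6.5 = 12.75
Step 4: IQR = 12.75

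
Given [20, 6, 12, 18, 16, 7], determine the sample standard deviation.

5.8109

Step 1: Compute the mean: 13.1667
Step 2: Sum of squared deviations from the mean: 168.8333
Step 3: Sample variance = 168.8333 / 5 = 33.7667
Step 4: Standard deviation = sqrt(33.7667) = 5.8109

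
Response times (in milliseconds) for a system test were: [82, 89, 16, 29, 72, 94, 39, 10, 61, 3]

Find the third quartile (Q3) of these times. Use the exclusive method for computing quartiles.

83.75

Step 1: Sort the data: [3, 10, 16, 29, 39, 61, 72, 82, 89, 94]
Step 2: n = 10
Step 3: Using the exclusive quartile method:
  Q1 = 14.5
  Q2 (median) = 50
  Q3 = 83.75
  IQR = Q3 - Q1 = 83.75 - 14.5 = 69.25
Step 4: Q3 = 83.75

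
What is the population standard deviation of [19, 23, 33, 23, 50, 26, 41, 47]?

11.1439

Step 1: Compute the mean: 32.75
Step 2: Sum of squared deviations from the mean: 993.5
Step 3: Population variance = 993.5 / 8 = 124.1875
Step 4: Standard deviation = sqrt(124.1875) = 11.1439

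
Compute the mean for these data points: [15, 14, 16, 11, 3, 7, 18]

12

Step 1: Sum all values: 15 + 14 + 16 + 11 + 3 + 7 + 18 = 84
Step 2: Count the number of values: n = 7
Step 3: Mean = sum / n = 84 / 7 = 12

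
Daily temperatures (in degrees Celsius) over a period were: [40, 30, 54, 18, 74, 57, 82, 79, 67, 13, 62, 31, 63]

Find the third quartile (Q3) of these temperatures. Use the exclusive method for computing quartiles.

70.5

Step 1: Sort the data: [13, 18, 30, 31, 40, 54, 57, 62, 63, 67, 74, 79, 82]
Step 2: n = 13
Step 3: Using the exclusive quartile method:
  Q1 = 30.5
  Q2 (median) = 57
  Q3 = 70.5
  IQR = Q3 - Q1 = 70.5 - 30.5 = 40
Step 4: Q3 = 70.5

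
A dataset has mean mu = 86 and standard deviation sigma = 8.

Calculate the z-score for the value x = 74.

-1.5

Step 1: Recall the z-score formula: z = (x - mu) / sigma
Step 2: Substitute values: z = (74 - 86) / 8
Step 3: z = -12 / 8 = -1.5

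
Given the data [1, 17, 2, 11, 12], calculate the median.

11

Step 1: Sort the data in ascending order: [1, 2, 11, 12, 17]
Step 2: The number of values is n = 5.
Step 3: Since n is odd, the median is the middle value at position 3: 11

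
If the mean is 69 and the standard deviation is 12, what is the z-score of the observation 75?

0.5

Step 1: Recall the z-score formula: z = (x - mu) / sigma
Step 2: Substitute values: z = (75 - 69) / 12
Step 3: z = 6 / 12 = 0.5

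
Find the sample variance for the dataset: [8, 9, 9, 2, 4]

10.3

Step 1: Compute the mean: (8 + 9 + 9 + 2 + 4) / 5 = 6.4
Step 2: Compute squared deviations from the mean:
  (8 - 6.4)^2 = 2.56
  (9 - 6.4)^2 = 6.76
  (9 - 6.4)^2 = 6.76
  (2 - 6.4)^2 = 19.36
  (4 - 6.4)^2 = 5.76
Step 3: Sum of squared deviations = 41.2
Step 4: Sample variance = 41.2 / 4 = 10.3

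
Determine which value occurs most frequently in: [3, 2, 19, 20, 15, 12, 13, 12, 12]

12

Step 1: Count the frequency of each value:
  2: appears 1 time(s)
  3: appears 1 time(s)
  12: appears 3 time(s)
  13: appears 1 time(s)
  15: appears 1 time(s)
  19: appears 1 time(s)
  20: appears 1 time(s)
Step 2: The value 12 appears most frequently (3 times).
Step 3: Mode = 12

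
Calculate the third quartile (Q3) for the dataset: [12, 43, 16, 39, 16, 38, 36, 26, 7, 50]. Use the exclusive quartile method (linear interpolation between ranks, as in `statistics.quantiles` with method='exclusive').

40

Step 1: Sort the data: [7, 12, 16, 16, 26, 36, 38, 39, 43, 50]
Step 2: n = 10
Step 3: Using the exclusive quartile method:
  Q1 = 15
  Q2 (median) = 31
  Q3 = 40
  IQR = Q3 - Q1 = 40 - 15 = 25
Step 4: Q3 = 40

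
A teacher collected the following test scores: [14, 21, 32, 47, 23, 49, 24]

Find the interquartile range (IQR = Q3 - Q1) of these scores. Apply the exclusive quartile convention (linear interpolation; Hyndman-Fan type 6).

26

Step 1: Sort the data: [14, 21, 23, 24, 32, 47, 49]
Step 2: n = 7
Step 3: Using the exclusive quartile method:
  Q1 = 21
  Q2 (median) = 24
  Q3 = 47
  IQR = Q3 - Q1 = 47 - 21 = 26
Step 4: IQR = 26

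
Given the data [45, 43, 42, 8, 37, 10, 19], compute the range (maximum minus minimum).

37

Step 1: Identify the maximum value: max = 45
Step 2: Identify the minimum value: min = 8
Step 3: Range = max - min = 45 - 8 = 37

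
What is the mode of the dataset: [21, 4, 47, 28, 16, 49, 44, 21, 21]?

21

Step 1: Count the frequency of each value:
  4: appears 1 time(s)
  16: appears 1 time(s)
  21: appears 3 time(s)
  28: appears 1 time(s)
  44: appears 1 time(s)
  47: appears 1 time(s)
  49: appears 1 time(s)
Step 2: The value 21 appears most frequently (3 times).
Step 3: Mode = 21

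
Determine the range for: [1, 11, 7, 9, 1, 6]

10

Step 1: Identify the maximum value: max = 11
Step 2: Identify the minimum value: min = 1
Step 3: Range = max - min = 11 - 1 = 10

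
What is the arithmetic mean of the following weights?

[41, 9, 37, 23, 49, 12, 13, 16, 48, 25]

27.3

Step 1: Sum all values: 41 + 9 + 37 + 23 + 49 + 12 + 13 + 16 + 48 + 25 = 273
Step 2: Count the number of values: n = 10
Step 3: Mean = sum / n = 273 / 10 = 27.3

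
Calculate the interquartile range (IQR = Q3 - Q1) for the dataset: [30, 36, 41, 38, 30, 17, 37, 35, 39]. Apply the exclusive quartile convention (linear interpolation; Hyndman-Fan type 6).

8.5

Step 1: Sort the data: [17, 30, 30, 35, 36, 37, 38, 39, 41]
Step 2: n = 9
Step 3: Using the exclusive quartile method:
  Q1 = 30
  Q2 (median) = 36
  Q3 = 38.5
  IQR = Q3 - Q1 = 38.5 - 30 = 8.5
Step 4: IQR = 8.5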